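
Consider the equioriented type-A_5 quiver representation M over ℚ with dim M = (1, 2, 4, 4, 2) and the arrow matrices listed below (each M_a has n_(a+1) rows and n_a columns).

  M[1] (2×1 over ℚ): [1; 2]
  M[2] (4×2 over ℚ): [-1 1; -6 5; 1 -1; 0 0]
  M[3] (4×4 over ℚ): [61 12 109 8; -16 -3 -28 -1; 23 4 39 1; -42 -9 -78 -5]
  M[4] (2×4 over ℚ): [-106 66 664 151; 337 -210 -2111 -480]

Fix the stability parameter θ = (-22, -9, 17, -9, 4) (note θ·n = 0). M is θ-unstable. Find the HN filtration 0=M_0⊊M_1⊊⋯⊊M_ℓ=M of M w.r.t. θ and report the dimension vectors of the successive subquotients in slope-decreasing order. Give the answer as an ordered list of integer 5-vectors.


Interval decomposition of M: I[1,3], I[2,5], I[3,4], I[3,5], I[4,4].
HN type (ℓ=4): μ^(1)=17; μ^(2)=4; μ^(3)=-9; μ^(4)=-22

((0, 0, 1, 0, 0); (0, 0, 3, 3, 2); (0, 2, 0, 1, 0); (1, 0, 0, 0, 0))


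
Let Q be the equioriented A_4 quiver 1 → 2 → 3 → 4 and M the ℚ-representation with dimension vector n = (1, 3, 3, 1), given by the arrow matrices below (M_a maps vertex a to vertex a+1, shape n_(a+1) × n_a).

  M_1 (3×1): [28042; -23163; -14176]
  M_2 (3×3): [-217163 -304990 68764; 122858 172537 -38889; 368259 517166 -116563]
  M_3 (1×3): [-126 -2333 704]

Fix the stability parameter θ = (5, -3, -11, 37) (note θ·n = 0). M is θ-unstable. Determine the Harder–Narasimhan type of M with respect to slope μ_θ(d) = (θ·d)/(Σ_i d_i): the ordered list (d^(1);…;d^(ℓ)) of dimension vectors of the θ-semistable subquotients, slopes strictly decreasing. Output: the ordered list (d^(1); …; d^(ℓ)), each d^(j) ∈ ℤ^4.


Interval decomposition of M: I[1,4], I[2,3]^2.
HN type (ℓ=3): μ^(1)=37; μ^(2)=-3; μ^(3)=-7

((0, 0, 0, 1); (1, 1, 1, 0); (0, 2, 2, 0))


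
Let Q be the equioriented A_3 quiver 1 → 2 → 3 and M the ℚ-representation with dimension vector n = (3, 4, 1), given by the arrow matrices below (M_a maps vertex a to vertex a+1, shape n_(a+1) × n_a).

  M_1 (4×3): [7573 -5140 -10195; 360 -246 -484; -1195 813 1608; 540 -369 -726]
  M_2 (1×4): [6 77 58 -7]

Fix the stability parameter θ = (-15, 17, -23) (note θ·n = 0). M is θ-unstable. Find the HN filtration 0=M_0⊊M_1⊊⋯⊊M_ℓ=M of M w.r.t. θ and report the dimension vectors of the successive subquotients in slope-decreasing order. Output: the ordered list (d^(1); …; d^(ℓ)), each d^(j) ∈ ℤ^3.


Via rank(M_{q-1}∘⋯∘M_p): M ≅ I[1,2]^2, I[1,3], I[2,2].
μ_θ-semistable layers: μ^(1)=17; μ^(2)=-3; μ^(3)=-15

((0, 3, 0); (0, 1, 1); (3, 0, 0))


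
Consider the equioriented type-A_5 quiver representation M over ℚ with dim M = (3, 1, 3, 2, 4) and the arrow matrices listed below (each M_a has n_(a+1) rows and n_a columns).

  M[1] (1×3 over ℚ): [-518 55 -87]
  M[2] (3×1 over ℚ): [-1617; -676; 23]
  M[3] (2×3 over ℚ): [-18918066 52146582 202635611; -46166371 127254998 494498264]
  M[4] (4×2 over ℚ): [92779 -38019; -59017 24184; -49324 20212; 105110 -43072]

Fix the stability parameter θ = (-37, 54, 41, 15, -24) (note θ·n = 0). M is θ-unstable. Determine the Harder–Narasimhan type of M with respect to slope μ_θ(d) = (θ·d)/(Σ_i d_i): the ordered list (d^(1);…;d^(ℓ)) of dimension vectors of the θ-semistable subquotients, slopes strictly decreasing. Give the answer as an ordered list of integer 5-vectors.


Via rank(M_{q-1}∘⋯∘M_p): M ≅ I[1,1]^2, I[1,5], I[3,3], I[3,5], I[5,5]^2.
μ_θ-semistable layers: μ^(1)=41; μ^(2)=43/2; μ^(3)=32/3; μ^(4)=-24; μ^(5)=-37

((0, 0, 1, 0, 0); (0, 1, 1, 1, 1); (0, 0, 1, 1, 1); (0, 0, 0, 0, 2); (3, 0, 0, 0, 0))


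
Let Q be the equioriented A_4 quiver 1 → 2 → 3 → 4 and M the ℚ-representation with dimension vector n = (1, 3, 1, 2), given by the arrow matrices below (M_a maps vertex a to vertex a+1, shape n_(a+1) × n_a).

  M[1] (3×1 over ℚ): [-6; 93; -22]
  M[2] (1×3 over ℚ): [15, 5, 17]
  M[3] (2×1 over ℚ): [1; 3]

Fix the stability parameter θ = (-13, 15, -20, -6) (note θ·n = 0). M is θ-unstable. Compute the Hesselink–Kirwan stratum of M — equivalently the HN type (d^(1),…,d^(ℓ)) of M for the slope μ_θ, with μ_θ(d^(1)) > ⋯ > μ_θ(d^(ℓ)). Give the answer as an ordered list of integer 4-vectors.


Barcode: M ≅ I[1,4], I[2,2]^2, I[4,4]. HN layers by μ_θ (4 steps, strictly decreasing):
  μ^(1)=15; μ^(2)=-11/3; μ^(3)=-6; μ^(4)=-13

((0, 2, 0, 0); (0, 1, 1, 1); (0, 0, 0, 1); (1, 0, 0, 0))


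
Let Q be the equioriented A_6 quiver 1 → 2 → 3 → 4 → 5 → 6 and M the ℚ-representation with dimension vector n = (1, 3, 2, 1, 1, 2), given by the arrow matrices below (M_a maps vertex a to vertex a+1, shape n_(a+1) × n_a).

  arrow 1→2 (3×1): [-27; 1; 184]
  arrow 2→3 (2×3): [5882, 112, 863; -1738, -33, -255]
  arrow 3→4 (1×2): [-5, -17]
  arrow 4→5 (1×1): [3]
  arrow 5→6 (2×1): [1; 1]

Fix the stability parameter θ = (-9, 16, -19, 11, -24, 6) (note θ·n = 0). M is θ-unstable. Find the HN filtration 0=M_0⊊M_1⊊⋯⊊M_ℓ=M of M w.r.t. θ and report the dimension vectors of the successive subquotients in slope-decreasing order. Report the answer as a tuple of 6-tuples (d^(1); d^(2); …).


Barcode: M ≅ I[1,6], I[2,2], I[2,3], I[6,6]. HN layers by μ_θ (5 steps, strictly decreasing):
  μ^(1)=16; μ^(2)=6; μ^(3)=-3/2; μ^(4)=-4; μ^(5)=-9

((0, 1, 0, 0, 0, 0); (0, 0, 0, 0, 0, 2); (0, 1, 1, 0, 0, 0); (0, 1, 1, 1, 1, 0); (1, 0, 0, 0, 0, 0))


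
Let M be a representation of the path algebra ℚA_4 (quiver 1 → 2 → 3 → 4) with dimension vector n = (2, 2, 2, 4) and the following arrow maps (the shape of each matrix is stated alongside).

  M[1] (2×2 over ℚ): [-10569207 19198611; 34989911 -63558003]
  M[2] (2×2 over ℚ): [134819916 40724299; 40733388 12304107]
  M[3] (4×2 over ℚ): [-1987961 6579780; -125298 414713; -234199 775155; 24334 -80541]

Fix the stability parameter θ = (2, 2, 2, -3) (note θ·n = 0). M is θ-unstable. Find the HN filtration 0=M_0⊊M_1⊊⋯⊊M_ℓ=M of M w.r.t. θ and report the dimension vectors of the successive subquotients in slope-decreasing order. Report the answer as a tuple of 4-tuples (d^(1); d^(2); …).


Interval decomposition of M: I[1,1], I[1,4], I[2,2], I[3,4], I[4,4]^2.
HN type (ℓ=4): μ^(1)=2; μ^(2)=3/4; μ^(3)=-1/2; μ^(4)=-3

((1, 1, 0, 0); (1, 1, 1, 1); (0, 0, 1, 1); (0, 0, 0, 2))


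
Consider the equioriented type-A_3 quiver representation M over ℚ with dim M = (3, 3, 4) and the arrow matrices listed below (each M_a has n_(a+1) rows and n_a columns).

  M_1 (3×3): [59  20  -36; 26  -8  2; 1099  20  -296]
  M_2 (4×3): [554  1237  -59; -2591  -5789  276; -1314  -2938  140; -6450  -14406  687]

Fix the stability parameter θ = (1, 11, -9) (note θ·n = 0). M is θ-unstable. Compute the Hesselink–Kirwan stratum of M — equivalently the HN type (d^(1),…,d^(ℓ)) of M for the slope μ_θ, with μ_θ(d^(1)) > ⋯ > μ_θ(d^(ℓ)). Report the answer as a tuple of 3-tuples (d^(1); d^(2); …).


Via rank(M_{q-1}∘⋯∘M_p): M ≅ I[1,1], I[1,3]^2, I[2,3], I[3,3].
μ_θ-semistable layers: μ^(1)=1; μ^(2)=-9

((3, 3, 3); (0, 0, 1))


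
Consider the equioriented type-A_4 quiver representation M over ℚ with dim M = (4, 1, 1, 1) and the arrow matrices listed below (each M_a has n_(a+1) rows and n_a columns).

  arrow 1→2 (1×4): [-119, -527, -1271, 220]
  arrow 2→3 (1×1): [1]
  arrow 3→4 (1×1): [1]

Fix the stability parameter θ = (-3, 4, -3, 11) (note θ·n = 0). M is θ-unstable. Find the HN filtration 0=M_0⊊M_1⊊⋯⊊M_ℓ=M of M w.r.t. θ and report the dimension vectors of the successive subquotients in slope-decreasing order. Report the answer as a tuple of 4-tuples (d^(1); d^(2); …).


Interval decomposition of M: I[1,1]^3, I[1,4].
HN type (ℓ=3): μ^(1)=11; μ^(2)=1/2; μ^(3)=-3

((0, 0, 0, 1); (0, 1, 1, 0); (4, 0, 0, 0))


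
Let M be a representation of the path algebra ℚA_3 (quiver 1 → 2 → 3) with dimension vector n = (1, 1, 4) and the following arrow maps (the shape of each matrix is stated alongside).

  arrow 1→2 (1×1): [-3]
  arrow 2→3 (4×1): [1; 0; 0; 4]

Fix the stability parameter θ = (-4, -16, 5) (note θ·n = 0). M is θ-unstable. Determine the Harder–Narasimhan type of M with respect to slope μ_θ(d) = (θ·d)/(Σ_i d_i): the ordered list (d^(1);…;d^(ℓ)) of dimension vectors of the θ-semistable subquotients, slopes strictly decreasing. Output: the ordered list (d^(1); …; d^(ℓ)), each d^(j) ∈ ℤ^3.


Barcode: M ≅ I[1,3], I[3,3]^3. HN layers by μ_θ (2 steps, strictly decreasing):
  μ^(1)=5; μ^(2)=-10

((0, 0, 4); (1, 1, 0))


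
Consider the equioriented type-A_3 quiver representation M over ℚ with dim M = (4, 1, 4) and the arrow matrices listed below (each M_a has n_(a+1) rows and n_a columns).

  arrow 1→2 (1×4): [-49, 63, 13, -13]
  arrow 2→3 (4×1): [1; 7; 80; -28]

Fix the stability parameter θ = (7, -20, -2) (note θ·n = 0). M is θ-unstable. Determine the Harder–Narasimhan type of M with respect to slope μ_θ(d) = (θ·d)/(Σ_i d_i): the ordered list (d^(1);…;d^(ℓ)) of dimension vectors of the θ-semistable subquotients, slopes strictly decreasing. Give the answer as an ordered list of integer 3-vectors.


Interval decomposition of M: I[1,1]^3, I[1,3], I[3,3]^3.
HN type (ℓ=3): μ^(1)=7; μ^(2)=-2; μ^(3)=-13/2

((3, 0, 0); (0, 0, 4); (1, 1, 0))


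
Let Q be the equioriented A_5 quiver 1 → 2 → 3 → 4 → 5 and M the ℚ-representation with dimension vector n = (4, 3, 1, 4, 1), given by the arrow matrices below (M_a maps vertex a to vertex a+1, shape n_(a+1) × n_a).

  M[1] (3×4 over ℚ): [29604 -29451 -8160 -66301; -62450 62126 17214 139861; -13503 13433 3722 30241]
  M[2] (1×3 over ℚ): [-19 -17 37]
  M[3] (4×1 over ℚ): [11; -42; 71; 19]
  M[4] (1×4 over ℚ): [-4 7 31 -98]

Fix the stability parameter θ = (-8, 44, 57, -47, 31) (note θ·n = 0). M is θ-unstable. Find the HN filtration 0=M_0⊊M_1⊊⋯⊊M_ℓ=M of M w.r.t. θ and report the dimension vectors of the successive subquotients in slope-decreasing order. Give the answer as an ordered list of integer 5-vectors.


Interval decomposition of M: I[1,1], I[1,2]^2, I[1,5], I[4,4]^3.
HN type (ℓ=5): μ^(1)=44; μ^(2)=31; μ^(3)=18; μ^(4)=-8; μ^(5)=-47

((0, 2, 0, 0, 0); (0, 0, 0, 0, 1); (0, 1, 1, 1, 0); (4, 0, 0, 0, 0); (0, 0, 0, 3, 0))


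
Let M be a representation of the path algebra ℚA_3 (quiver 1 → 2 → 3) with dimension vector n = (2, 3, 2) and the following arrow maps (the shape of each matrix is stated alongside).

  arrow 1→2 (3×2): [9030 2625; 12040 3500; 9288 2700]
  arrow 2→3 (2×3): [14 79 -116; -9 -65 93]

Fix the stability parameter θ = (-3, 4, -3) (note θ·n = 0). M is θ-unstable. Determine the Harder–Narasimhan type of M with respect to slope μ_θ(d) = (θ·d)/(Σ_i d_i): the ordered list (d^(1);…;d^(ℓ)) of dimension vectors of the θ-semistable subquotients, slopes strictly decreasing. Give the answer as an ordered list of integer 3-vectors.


Via rank(M_{q-1}∘⋯∘M_p): M ≅ I[1,1], I[1,3], I[2,2], I[2,3].
μ_θ-semistable layers: μ^(1)=4; μ^(2)=1/2; μ^(3)=-3

((0, 1, 0); (0, 2, 2); (2, 0, 0))


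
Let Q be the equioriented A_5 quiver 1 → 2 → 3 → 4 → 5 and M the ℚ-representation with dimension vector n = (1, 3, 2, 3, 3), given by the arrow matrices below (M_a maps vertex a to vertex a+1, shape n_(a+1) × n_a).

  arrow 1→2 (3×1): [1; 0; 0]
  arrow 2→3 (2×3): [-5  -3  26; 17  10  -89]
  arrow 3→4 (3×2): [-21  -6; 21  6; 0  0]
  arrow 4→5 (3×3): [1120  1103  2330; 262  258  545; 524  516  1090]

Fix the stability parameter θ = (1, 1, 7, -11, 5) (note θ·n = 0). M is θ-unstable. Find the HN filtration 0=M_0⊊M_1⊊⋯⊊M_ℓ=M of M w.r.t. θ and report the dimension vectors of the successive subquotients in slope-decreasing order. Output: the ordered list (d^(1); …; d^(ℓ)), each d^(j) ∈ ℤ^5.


Via rank(M_{q-1}∘⋯∘M_p): M ≅ I[1,5], I[2,2], I[2,3], I[4,4], I[4,5], I[5,5].
μ_θ-semistable layers: μ^(1)=7; μ^(2)=5; μ^(3)=1; μ^(4)=-1/2; μ^(5)=-11

((0, 0, 1, 0, 0); (0, 0, 0, 0, 3); (0, 2, 0, 0, 0); (1, 1, 1, 1, 0); (0, 0, 0, 2, 0))


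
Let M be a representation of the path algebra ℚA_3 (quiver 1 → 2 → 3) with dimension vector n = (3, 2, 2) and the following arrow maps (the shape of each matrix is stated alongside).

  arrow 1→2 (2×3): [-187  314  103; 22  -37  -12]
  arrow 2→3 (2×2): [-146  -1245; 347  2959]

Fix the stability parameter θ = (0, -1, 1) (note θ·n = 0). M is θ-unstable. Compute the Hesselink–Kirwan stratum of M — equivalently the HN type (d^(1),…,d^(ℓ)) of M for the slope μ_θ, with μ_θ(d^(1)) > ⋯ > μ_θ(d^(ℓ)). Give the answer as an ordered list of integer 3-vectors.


Interval decomposition of M: I[1,1], I[1,3]^2.
HN type (ℓ=3): μ^(1)=1; μ^(2)=0; μ^(3)=-1/2

((0, 0, 2); (1, 0, 0); (2, 2, 0))


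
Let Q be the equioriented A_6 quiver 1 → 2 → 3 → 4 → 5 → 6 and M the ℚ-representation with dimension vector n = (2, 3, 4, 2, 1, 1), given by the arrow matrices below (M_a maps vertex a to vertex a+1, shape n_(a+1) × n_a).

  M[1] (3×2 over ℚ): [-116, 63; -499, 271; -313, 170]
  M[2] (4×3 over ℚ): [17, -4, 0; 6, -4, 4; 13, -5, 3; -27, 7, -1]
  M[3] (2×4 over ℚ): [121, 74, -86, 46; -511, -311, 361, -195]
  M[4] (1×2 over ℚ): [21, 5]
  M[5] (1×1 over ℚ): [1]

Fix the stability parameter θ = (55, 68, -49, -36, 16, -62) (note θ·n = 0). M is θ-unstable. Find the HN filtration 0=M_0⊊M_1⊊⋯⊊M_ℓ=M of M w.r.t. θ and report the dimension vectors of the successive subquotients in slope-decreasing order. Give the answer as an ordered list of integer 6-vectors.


Interval decomposition of M: I[1,2], I[1,4], I[2,6], I[3,3]^2.
HN type (ℓ=5): μ^(1)=68; μ^(2)=55; μ^(3)=19/2; μ^(4)=-63/5; μ^(5)=-49

((0, 1, 0, 0, 0, 0); (1, 0, 0, 0, 0, 0); (1, 1, 1, 1, 0, 0); (0, 1, 1, 1, 1, 1); (0, 0, 2, 0, 0, 0))


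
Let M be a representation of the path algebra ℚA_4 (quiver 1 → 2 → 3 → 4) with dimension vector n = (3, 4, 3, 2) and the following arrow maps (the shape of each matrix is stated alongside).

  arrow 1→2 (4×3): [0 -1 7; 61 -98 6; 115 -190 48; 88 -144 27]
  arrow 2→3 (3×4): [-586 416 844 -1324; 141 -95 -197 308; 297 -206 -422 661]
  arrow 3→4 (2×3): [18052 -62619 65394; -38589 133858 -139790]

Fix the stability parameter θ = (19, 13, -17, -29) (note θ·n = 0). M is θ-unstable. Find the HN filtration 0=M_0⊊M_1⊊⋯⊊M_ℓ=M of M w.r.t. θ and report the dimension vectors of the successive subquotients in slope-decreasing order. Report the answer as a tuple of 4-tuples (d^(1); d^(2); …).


Via rank(M_{q-1}∘⋯∘M_p): M ≅ I[1,2], I[1,4]^2, I[2,3].
μ_θ-semistable layers: μ^(1)=16; μ^(2)=-2; μ^(3)=-7/2

((1, 1, 0, 0); (0, 1, 1, 0); (2, 2, 2, 2))


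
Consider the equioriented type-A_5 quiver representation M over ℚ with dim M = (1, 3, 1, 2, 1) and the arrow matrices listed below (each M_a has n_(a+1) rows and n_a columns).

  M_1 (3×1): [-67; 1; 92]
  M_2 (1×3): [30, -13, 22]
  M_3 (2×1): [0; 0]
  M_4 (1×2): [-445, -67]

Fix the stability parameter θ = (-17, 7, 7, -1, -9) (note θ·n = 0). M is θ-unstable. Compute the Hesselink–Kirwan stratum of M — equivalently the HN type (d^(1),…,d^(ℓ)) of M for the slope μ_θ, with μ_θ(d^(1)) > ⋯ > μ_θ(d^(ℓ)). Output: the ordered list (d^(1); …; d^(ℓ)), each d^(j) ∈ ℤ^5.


Barcode: M ≅ I[1,3], I[2,2]^2, I[4,4], I[4,5]. HN layers by μ_θ (4 steps, strictly decreasing):
  μ^(1)=7; μ^(2)=-1; μ^(3)=-5; μ^(4)=-17

((0, 3, 1, 0, 0); (0, 0, 0, 1, 0); (0, 0, 0, 1, 1); (1, 0, 0, 0, 0))


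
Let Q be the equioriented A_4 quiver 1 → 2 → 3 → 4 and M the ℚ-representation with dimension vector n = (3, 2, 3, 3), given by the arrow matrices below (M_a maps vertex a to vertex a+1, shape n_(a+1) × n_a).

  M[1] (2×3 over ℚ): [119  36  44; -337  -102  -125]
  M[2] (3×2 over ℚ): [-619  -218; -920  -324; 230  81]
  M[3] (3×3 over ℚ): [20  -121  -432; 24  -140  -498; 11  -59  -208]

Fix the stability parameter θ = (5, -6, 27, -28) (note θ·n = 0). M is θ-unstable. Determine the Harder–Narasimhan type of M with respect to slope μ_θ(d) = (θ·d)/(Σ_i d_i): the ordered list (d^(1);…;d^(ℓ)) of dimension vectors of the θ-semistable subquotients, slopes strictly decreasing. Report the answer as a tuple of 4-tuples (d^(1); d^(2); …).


Via rank(M_{q-1}∘⋯∘M_p): M ≅ I[1,1], I[1,4]^2, I[3,4].
μ_θ-semistable layers: μ^(1)=5; μ^(2)=-1/2

((1, 0, 0, 0); (2, 2, 3, 3))


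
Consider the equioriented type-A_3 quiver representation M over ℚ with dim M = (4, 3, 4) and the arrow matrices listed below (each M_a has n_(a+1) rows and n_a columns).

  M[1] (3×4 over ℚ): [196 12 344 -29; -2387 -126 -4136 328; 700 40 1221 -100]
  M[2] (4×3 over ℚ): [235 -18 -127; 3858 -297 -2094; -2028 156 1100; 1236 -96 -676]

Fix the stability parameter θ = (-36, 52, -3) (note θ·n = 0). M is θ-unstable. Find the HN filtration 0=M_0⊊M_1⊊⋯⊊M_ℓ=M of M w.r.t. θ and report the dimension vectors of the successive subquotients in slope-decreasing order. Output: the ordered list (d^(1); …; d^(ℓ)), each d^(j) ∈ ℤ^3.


Interval decomposition of M: I[1,1], I[1,2], I[1,3]^2, I[3,3]^2.
HN type (ℓ=4): μ^(1)=52; μ^(2)=49/2; μ^(3)=-3; μ^(4)=-36

((0, 1, 0); (0, 2, 2); (0, 0, 2); (4, 0, 0))


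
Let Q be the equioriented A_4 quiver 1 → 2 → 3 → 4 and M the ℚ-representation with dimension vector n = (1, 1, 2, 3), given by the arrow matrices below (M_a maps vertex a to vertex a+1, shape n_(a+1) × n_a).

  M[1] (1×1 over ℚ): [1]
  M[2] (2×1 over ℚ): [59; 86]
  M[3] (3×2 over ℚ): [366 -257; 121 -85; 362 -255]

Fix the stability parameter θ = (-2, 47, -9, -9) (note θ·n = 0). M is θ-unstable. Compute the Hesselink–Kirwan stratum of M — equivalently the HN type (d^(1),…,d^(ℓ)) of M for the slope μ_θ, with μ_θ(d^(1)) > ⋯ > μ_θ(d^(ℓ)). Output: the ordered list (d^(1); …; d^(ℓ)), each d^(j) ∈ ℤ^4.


Barcode: M ≅ I[1,4], I[3,4], I[4,4]. HN layers by μ_θ (3 steps, strictly decreasing):
  μ^(1)=29/3; μ^(2)=-2; μ^(3)=-9

((0, 1, 1, 1); (1, 0, 0, 0); (0, 0, 1, 2))


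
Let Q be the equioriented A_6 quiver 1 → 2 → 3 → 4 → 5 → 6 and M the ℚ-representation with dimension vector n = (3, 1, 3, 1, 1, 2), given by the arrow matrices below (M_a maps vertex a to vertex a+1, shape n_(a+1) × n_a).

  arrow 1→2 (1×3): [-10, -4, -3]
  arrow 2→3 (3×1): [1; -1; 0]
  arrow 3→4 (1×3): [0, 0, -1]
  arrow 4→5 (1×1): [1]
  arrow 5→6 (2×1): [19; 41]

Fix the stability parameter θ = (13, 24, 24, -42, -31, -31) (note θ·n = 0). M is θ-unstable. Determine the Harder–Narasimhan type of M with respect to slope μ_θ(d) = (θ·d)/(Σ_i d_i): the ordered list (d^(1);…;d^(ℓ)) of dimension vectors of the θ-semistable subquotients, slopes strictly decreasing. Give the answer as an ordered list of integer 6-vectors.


Via rank(M_{q-1}∘⋯∘M_p): M ≅ I[1,1]^2, I[1,3], I[3,3], I[3,6], I[6,6].
μ_θ-semistable layers: μ^(1)=24; μ^(2)=13; μ^(3)=-20; μ^(4)=-31

((0, 1, 2, 0, 0, 0); (3, 0, 0, 0, 0, 0); (0, 0, 1, 1, 1, 1); (0, 0, 0, 0, 0, 1))


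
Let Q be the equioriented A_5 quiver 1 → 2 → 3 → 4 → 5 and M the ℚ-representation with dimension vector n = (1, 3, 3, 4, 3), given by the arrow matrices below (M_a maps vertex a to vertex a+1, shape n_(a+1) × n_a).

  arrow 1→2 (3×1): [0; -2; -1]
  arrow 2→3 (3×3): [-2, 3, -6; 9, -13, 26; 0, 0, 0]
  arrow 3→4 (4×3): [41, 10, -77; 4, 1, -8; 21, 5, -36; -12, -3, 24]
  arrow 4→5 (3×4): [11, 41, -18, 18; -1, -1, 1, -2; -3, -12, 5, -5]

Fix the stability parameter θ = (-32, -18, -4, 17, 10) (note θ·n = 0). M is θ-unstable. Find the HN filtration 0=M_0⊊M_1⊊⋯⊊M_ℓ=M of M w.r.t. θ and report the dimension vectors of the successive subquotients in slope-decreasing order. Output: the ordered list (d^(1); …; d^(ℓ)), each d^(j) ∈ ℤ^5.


Barcode: M ≅ I[1,2], I[2,4], I[2,5], I[3,5], I[4,5]. HN layers by μ_θ (5 steps, strictly decreasing):
  μ^(1)=17; μ^(2)=27/2; μ^(3)=-4; μ^(4)=-18; μ^(5)=-32

((0, 0, 0, 1, 0); (0, 0, 0, 3, 3); (0, 0, 3, 0, 0); (0, 3, 0, 0, 0); (1, 0, 0, 0, 0))


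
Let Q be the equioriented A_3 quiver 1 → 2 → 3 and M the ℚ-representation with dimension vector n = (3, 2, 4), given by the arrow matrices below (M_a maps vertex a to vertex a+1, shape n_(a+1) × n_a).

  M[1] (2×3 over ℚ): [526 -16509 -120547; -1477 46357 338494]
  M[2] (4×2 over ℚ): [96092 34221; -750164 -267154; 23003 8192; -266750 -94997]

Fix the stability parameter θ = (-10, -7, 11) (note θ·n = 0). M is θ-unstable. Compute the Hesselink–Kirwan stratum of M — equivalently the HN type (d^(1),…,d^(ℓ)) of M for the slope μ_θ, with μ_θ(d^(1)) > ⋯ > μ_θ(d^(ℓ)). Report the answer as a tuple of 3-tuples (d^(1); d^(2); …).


Interval decomposition of M: I[1,1], I[1,3]^2, I[3,3]^2.
HN type (ℓ=3): μ^(1)=11; μ^(2)=-7; μ^(3)=-10

((0, 0, 4); (0, 2, 0); (3, 0, 0))


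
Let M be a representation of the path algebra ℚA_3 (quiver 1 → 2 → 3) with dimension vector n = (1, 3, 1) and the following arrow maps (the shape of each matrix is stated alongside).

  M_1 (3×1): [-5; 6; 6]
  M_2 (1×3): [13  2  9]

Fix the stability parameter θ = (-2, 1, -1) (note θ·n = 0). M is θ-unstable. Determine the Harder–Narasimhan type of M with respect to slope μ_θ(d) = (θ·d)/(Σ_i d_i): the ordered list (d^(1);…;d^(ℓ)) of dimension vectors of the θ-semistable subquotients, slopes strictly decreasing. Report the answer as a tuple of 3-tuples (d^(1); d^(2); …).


Via rank(M_{q-1}∘⋯∘M_p): M ≅ I[1,3], I[2,2]^2.
μ_θ-semistable layers: μ^(1)=1; μ^(2)=0; μ^(3)=-2

((0, 2, 0); (0, 1, 1); (1, 0, 0))


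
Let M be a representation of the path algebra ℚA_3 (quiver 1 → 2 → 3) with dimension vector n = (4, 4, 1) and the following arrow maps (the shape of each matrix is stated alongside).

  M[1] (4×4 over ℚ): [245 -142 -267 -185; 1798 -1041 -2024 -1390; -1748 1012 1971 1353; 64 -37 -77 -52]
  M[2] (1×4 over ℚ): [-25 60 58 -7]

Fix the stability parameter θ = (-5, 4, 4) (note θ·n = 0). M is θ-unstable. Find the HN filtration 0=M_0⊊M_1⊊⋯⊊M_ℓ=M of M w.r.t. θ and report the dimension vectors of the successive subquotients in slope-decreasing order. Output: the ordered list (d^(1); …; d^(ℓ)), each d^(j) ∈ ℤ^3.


Barcode: M ≅ I[1,2]^3, I[1,3]. HN layers by μ_θ (2 steps, strictly decreasing):
  μ^(1)=4; μ^(2)=-5

((0, 4, 1); (4, 0, 0))


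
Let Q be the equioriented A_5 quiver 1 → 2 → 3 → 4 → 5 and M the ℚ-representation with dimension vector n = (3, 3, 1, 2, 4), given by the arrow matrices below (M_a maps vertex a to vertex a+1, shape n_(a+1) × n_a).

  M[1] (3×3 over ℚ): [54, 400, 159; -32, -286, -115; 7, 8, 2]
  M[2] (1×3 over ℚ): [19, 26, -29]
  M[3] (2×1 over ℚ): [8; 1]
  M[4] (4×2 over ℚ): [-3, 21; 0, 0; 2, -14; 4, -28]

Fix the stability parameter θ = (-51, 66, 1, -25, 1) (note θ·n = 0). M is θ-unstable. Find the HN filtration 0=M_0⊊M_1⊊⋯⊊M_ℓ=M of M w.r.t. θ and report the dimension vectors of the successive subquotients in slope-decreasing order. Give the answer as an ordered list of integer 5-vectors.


Interval decomposition of M: I[1,2]^2, I[1,5], I[4,4], I[5,5]^3.
HN type (ℓ=5): μ^(1)=66; μ^(2)=43/4; μ^(3)=1; μ^(4)=-25; μ^(5)=-51

((0, 2, 0, 0, 0); (0, 1, 1, 1, 1); (0, 0, 0, 0, 3); (0, 0, 0, 1, 0); (3, 0, 0, 0, 0))


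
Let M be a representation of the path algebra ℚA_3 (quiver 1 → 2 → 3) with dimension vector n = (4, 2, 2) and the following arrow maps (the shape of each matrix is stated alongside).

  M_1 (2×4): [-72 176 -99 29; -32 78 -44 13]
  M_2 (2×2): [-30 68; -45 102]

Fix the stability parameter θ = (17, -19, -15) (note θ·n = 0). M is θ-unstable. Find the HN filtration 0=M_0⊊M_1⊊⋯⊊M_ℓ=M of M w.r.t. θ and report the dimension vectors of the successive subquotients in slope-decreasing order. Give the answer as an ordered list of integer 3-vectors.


Via rank(M_{q-1}∘⋯∘M_p): M ≅ I[1,1]^2, I[1,2], I[1,3], I[3,3].
μ_θ-semistable layers: μ^(1)=17; μ^(2)=-1; μ^(3)=-17/3; μ^(4)=-15

((2, 0, 0); (1, 1, 0); (1, 1, 1); (0, 0, 1))


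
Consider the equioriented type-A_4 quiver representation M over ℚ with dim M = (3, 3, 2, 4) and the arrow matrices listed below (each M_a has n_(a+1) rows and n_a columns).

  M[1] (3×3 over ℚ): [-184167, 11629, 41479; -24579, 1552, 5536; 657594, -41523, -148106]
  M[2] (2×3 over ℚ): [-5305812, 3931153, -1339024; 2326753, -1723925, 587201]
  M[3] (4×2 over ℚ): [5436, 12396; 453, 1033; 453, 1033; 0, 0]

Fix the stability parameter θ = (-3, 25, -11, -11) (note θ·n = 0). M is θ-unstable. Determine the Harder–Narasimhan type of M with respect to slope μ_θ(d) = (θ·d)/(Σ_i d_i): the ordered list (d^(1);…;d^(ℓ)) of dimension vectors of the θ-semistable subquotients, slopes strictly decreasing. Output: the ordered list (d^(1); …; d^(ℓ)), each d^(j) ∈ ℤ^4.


Interval decomposition of M: I[1,2], I[1,3], I[1,4], I[4,4]^3.
HN type (ℓ=5): μ^(1)=25; μ^(2)=7; μ^(3)=1; μ^(4)=-3; μ^(5)=-11

((0, 1, 0, 0); (0, 1, 1, 0); (0, 1, 1, 1); (3, 0, 0, 0); (0, 0, 0, 3))


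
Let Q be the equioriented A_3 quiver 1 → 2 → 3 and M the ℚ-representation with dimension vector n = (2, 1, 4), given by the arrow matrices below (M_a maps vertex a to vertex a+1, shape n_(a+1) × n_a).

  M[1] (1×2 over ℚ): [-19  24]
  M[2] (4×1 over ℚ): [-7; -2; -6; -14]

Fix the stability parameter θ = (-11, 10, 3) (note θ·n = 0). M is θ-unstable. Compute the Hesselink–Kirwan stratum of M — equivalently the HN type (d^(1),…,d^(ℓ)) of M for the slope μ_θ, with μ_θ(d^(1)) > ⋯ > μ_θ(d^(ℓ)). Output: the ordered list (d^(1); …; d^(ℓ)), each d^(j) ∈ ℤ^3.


Interval decomposition of M: I[1,1], I[1,3], I[3,3]^3.
HN type (ℓ=3): μ^(1)=13/2; μ^(2)=3; μ^(3)=-11

((0, 1, 1); (0, 0, 3); (2, 0, 0))


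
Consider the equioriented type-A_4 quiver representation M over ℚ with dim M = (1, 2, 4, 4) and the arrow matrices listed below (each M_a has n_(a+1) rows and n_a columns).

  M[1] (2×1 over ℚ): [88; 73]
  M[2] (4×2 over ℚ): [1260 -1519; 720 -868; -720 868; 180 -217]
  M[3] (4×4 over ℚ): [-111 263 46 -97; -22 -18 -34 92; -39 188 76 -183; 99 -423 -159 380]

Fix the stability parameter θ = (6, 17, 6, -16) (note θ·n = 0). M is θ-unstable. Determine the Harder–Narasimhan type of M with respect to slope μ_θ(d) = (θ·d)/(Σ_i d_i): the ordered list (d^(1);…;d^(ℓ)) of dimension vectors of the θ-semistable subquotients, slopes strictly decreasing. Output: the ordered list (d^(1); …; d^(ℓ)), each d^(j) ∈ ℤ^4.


Barcode: M ≅ I[1,4], I[2,2], I[3,4]^3. HN layers by μ_θ (3 steps, strictly decreasing):
  μ^(1)=17; μ^(2)=13/4; μ^(3)=-5

((0, 1, 0, 0); (1, 1, 1, 1); (0, 0, 3, 3))


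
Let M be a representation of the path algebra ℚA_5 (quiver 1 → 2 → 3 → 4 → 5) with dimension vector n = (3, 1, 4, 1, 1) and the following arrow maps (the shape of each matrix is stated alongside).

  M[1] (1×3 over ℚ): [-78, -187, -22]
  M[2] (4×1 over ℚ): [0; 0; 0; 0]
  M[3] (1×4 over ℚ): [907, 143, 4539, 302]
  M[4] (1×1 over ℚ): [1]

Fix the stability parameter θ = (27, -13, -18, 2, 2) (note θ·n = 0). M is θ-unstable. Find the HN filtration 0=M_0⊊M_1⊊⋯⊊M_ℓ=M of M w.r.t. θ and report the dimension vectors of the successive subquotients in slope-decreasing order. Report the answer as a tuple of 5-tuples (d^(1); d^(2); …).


Via rank(M_{q-1}∘⋯∘M_p): M ≅ I[1,1]^2, I[1,2], I[3,3]^3, I[3,5].
μ_θ-semistable layers: μ^(1)=27; μ^(2)=7; μ^(3)=2; μ^(4)=-18

((2, 0, 0, 0, 0); (1, 1, 0, 0, 0); (0, 0, 0, 1, 1); (0, 0, 4, 0, 0))


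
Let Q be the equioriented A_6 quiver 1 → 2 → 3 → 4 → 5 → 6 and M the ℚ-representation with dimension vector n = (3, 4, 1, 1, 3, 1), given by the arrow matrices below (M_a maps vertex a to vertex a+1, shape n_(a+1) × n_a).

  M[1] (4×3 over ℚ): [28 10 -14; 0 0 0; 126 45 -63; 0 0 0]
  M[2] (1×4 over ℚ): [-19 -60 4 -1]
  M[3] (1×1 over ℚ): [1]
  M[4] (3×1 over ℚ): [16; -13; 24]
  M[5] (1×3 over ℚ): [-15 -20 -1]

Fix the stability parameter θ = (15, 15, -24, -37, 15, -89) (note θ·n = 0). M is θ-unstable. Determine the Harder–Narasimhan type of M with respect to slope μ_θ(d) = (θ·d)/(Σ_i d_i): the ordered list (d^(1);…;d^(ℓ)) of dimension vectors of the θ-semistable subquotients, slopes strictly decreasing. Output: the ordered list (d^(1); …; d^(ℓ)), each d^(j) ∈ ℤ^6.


Barcode: M ≅ I[1,1]^2, I[1,6], I[2,2]^3, I[5,5]^2. HN layers by μ_θ (2 steps, strictly decreasing):
  μ^(1)=15; μ^(2)=-35/2

((2, 3, 0, 0, 2, 0); (1, 1, 1, 1, 1, 1))


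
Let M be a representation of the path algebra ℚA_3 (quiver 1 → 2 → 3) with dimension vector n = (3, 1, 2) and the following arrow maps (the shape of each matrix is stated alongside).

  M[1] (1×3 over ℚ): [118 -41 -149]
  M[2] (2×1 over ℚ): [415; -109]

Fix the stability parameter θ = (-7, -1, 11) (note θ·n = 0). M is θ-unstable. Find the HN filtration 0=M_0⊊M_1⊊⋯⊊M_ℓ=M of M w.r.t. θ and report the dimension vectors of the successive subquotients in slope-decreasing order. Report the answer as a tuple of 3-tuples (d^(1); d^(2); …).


Interval decomposition of M: I[1,1]^2, I[1,3], I[3,3].
HN type (ℓ=3): μ^(1)=11; μ^(2)=-1; μ^(3)=-7

((0, 0, 2); (0, 1, 0); (3, 0, 0))


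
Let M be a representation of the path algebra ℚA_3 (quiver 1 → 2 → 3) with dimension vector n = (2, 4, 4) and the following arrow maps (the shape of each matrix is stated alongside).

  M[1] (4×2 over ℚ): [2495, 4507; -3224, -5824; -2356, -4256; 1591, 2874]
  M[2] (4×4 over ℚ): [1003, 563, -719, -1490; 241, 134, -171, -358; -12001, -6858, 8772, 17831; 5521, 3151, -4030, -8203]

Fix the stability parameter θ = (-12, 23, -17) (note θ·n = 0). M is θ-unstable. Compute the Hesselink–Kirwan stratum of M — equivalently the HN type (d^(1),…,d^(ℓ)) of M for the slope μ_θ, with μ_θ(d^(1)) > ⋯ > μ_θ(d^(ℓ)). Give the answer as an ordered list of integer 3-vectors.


Interval decomposition of M: I[1,3]^2, I[2,3]^2.
HN type (ℓ=2): μ^(1)=3; μ^(2)=-12

((0, 4, 4); (2, 0, 0))


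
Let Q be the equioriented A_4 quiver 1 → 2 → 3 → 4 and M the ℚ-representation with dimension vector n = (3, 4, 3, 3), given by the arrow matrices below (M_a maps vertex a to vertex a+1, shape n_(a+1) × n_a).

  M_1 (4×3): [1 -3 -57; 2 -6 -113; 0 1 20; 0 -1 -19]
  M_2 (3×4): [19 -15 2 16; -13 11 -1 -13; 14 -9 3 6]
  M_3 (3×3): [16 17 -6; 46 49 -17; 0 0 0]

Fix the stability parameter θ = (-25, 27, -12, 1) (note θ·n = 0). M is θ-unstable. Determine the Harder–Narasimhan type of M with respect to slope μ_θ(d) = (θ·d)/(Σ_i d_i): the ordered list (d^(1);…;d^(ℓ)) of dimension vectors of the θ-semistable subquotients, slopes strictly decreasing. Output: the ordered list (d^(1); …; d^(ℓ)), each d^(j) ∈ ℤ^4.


Via rank(M_{q-1}∘⋯∘M_p): M ≅ I[1,3], I[1,4]^2, I[2,2], I[4,4].
μ_θ-semistable layers: μ^(1)=27; μ^(2)=15/2; μ^(3)=16/3; μ^(4)=1; μ^(5)=-25

((0, 1, 0, 0); (0, 1, 1, 0); (0, 2, 2, 2); (0, 0, 0, 1); (3, 0, 0, 0))


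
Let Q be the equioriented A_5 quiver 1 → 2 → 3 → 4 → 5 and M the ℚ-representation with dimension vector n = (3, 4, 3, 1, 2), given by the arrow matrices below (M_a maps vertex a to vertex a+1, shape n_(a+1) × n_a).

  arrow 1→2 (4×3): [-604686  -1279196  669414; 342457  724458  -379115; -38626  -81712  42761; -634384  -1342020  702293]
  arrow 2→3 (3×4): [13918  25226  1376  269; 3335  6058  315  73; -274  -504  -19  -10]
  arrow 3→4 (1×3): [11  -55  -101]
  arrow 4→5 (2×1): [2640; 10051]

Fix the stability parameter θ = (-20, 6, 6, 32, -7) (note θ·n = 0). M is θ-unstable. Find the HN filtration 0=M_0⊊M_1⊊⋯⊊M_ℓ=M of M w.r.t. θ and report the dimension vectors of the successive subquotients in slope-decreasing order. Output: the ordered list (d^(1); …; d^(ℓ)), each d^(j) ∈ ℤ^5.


Barcode: M ≅ I[1,1], I[1,3], I[1,5], I[2,2], I[2,3], I[5,5]. HN layers by μ_θ (4 steps, strictly decreasing):
  μ^(1)=25/2; μ^(2)=6; μ^(3)=-7; μ^(4)=-20

((0, 0, 0, 1, 1); (0, 4, 3, 0, 0); (0, 0, 0, 0, 1); (3, 0, 0, 0, 0))


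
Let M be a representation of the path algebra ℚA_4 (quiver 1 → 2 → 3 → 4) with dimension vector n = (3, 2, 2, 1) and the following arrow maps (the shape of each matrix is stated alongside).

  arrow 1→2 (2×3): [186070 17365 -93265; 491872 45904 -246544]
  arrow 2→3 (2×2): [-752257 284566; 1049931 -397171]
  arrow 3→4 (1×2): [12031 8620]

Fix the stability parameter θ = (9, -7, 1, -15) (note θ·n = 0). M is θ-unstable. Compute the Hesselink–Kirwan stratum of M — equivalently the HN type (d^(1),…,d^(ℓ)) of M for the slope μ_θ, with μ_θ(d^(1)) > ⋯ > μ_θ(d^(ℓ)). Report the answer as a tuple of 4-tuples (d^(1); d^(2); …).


Barcode: M ≅ I[1,1]^2, I[1,4], I[2,3]. HN layers by μ_θ (4 steps, strictly decreasing):
  μ^(1)=9; μ^(2)=1; μ^(3)=-3; μ^(4)=-7

((2, 0, 0, 0); (0, 0, 1, 0); (1, 1, 1, 1); (0, 1, 0, 0))


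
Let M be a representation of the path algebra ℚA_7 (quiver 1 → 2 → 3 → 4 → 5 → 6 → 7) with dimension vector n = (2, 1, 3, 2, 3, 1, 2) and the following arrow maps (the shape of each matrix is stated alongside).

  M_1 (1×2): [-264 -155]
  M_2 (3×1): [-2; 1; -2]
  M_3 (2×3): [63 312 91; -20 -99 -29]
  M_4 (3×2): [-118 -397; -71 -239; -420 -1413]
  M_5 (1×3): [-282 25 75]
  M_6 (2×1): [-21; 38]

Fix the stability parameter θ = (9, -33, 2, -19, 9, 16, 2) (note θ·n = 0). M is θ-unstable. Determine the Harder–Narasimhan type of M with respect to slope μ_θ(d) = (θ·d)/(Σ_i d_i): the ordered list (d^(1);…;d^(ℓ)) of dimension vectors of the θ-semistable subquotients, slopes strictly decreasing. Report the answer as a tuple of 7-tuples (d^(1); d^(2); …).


Barcode: M ≅ I[1,1], I[1,5], I[3,3], I[3,7], I[5,5], I[7,7]. HN layers by μ_θ (4 steps, strictly decreasing):
  μ^(1)=9; μ^(2)=2; μ^(3)=-17/2; μ^(4)=-12

((1, 0, 0, 0, 3, 1, 1); (0, 0, 1, 0, 0, 0, 1); (0, 0, 2, 2, 0, 0, 0); (1, 1, 0, 0, 0, 0, 0))


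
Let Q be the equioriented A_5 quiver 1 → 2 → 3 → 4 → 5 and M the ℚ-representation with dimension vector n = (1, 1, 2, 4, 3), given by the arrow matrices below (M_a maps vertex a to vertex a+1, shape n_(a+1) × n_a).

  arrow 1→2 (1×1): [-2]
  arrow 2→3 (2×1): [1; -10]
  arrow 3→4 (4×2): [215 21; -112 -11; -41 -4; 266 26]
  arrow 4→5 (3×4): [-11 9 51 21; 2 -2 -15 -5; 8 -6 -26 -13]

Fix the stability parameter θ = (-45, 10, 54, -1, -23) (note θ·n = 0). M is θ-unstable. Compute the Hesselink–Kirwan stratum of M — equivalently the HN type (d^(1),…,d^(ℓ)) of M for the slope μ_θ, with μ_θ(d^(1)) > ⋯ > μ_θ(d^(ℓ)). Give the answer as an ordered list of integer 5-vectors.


Barcode: M ≅ I[1,5], I[3,4], I[4,5]^2. HN layers by μ_θ (4 steps, strictly decreasing):
  μ^(1)=53/2; μ^(2)=10; μ^(3)=-12; μ^(4)=-45

((0, 0, 1, 1, 0); (0, 1, 1, 1, 1); (0, 0, 0, 2, 2); (1, 0, 0, 0, 0))


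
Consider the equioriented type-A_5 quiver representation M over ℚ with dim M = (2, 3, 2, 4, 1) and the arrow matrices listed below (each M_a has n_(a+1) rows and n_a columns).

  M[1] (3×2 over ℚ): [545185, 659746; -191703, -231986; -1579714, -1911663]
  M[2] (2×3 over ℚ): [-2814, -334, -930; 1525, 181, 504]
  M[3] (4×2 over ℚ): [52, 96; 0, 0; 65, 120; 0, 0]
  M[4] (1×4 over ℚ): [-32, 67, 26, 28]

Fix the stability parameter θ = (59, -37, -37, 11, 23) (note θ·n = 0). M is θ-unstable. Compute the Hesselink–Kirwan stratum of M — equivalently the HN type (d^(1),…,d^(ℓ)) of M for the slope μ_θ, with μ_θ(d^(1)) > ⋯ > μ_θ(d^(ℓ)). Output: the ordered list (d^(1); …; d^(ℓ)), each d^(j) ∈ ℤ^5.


Interval decomposition of M: I[1,3], I[1,5], I[2,2], I[4,4]^3.
HN type (ℓ=4): μ^(1)=23; μ^(2)=11; μ^(3)=-5; μ^(4)=-37

((0, 0, 0, 0, 1); (0, 0, 0, 4, 0); (2, 2, 2, 0, 0); (0, 1, 0, 0, 0))


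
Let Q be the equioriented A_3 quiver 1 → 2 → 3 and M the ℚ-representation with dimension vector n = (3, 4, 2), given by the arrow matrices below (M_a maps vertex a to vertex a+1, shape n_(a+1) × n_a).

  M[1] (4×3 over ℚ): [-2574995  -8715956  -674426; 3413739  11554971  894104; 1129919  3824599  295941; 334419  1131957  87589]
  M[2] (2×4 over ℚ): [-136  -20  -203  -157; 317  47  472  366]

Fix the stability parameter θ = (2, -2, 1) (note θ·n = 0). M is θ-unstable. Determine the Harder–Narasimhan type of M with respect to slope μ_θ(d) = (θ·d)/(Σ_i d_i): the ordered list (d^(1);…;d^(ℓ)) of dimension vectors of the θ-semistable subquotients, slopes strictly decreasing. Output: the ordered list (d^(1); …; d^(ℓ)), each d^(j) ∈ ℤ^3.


Interval decomposition of M: I[1,2]^2, I[1,3], I[2,3].
HN type (ℓ=3): μ^(1)=1; μ^(2)=0; μ^(3)=-2

((0, 0, 2); (3, 3, 0); (0, 1, 0))


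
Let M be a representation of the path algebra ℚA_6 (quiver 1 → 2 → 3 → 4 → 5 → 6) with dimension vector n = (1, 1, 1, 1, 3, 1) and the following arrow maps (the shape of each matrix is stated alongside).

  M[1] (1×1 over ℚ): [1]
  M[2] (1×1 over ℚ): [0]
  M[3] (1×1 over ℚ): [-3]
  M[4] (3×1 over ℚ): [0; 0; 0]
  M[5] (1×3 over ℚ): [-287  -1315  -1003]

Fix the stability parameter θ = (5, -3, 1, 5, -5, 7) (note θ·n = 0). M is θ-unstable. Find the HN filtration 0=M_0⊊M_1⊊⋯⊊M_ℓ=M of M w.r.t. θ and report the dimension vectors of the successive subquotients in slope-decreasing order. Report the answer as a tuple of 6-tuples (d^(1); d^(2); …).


Interval decomposition of M: I[1,2], I[3,4], I[5,5]^2, I[5,6].
HN type (ℓ=4): μ^(1)=7; μ^(2)=5; μ^(3)=1; μ^(4)=-5

((0, 0, 0, 0, 0, 1); (0, 0, 0, 1, 0, 0); (1, 1, 1, 0, 0, 0); (0, 0, 0, 0, 3, 0))


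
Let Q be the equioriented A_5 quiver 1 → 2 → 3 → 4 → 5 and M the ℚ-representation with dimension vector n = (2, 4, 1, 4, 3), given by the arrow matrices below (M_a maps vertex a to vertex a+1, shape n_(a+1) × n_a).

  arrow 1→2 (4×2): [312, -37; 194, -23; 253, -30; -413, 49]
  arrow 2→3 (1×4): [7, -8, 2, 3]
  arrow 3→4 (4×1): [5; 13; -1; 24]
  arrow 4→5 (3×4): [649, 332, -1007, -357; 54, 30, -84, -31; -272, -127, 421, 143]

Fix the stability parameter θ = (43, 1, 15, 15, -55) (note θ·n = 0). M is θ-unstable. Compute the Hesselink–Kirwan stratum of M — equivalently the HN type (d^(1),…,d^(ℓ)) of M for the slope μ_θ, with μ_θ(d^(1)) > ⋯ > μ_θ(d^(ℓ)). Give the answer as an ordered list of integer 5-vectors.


Interval decomposition of M: I[1,2], I[1,4], I[2,2]^2, I[4,5]^3.
HN type (ℓ=4): μ^(1)=22; μ^(2)=37/2; μ^(3)=1; μ^(4)=-20

((1, 1, 0, 0, 0); (1, 1, 1, 1, 0); (0, 2, 0, 0, 0); (0, 0, 0, 3, 3))


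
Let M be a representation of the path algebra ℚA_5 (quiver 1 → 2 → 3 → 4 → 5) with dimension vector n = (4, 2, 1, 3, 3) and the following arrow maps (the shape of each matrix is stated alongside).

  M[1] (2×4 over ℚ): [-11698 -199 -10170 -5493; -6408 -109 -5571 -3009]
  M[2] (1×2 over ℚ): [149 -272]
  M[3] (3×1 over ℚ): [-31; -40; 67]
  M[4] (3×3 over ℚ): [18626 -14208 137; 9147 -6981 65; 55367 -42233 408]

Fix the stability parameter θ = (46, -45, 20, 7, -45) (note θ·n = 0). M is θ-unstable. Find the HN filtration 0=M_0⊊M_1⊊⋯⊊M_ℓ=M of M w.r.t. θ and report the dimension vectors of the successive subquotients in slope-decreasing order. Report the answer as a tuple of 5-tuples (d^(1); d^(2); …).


Via rank(M_{q-1}∘⋯∘M_p): M ≅ I[1,1]^2, I[1,2], I[1,5], I[4,5]^2.
μ_θ-semistable layers: μ^(1)=46; μ^(2)=1/2; μ^(3)=-17/5; μ^(4)=-19

((2, 0, 0, 0, 0); (1, 1, 0, 0, 0); (1, 1, 1, 1, 1); (0, 0, 0, 2, 2))


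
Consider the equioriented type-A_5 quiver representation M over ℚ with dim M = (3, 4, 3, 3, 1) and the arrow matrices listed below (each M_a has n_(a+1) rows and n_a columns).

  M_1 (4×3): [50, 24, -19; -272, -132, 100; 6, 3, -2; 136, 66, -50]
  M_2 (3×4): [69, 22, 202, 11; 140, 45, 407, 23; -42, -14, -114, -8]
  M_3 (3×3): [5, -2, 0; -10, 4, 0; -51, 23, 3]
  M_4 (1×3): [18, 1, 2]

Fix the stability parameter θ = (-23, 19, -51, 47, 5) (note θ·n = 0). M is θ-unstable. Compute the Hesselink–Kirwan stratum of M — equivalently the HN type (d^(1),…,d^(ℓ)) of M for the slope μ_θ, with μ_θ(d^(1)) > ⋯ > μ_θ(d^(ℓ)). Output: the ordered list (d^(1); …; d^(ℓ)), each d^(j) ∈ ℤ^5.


Barcode: M ≅ I[1,1], I[1,4], I[1,5], I[2,2], I[2,3], I[4,4]. HN layers by μ_θ (5 steps, strictly decreasing):
  μ^(1)=47; μ^(2)=26; μ^(3)=19; μ^(4)=-16; μ^(5)=-23

((0, 0, 0, 2, 0); (0, 0, 0, 1, 1); (0, 1, 0, 0, 0); (0, 3, 3, 0, 0); (3, 0, 0, 0, 0))
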